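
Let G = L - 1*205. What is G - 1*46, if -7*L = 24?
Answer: -1781/7 ≈ -254.43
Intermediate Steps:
L = -24/7 (L = -⅐*24 = -24/7 ≈ -3.4286)
G = -1459/7 (G = -24/7 - 1*205 = -24/7 - 205 = -1459/7 ≈ -208.43)
G - 1*46 = -1459/7 - 1*46 = -1459/7 - 46 = -1781/7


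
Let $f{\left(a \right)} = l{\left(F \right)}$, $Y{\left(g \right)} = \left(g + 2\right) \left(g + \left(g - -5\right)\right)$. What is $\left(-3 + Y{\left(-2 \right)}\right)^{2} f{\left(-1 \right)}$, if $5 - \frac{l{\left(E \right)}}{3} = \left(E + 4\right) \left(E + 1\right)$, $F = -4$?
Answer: $135$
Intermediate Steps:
$l{\left(E \right)} = 15 - 3 \left(1 + E\right) \left(4 + E\right)$ ($l{\left(E \right)} = 15 - 3 \left(E + 4\right) \left(E + 1\right) = 15 - 3 \left(4 + E\right) \left(1 + E\right) = 15 - 3 \left(1 + E\right) \left(4 + E\right)$)
$Y{\left(g \right)} = \left(2 + g\right) \left(5 + 2 g\right)$ ($Y{\left(g \right)} = \left(2 + g\right) \left(g + \left(g + 5\right)\right) = \left(2 + g\right) \left(g + \left(5 + g\right)\right) = \left(2 + g\right) \left(5 + 2 g\right)$)
$f{\left(a \right)} = 15$ ($f{\left(a \right)} = 3 - -60 - 3 \left(-4\right)^{2} = 3 + 60 - 48 = 15$)
$\left(-3 + Y{\left(-2 \right)}\right)^{2} f{\left(-1 \right)} = \left(-3 + \left(10 + 2 \left(-2\right)^{2} + 9 \left(-2\right)\right)\right)^{2} \cdot 15 = \left(-3 + \left(10 + 2 \cdot 4 - 18\right)\right)^{2} \cdot 15 = \left(-3 + \left(10 + 8 - 18\right)\right)^{2} \cdot 15 = \left(-3 + 0\right)^{2} \cdot 15 = \left(-3\right)^{2} \cdot 15 = 9 \cdot 15 = 135$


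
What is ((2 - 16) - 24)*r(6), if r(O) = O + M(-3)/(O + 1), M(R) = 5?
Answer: -1786/7 ≈ -255.14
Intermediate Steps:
r(O) = O + 5/(1 + O) (r(O) = O + 5/(O + 1) = O + 5/(1 + O))
((2 - 16) - 24)*r(6) = ((2 - 16) - 24)*((5 + 6 + 6**2)/(1 + 6)) = (-14 - 24)*((5 + 6 + 36)/7) = -38*47/7 = -1786/7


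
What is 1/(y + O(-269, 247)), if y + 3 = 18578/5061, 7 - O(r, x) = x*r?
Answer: 723/48043835 ≈ 1.5049e-5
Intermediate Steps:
O(r, x) = 7 - r*x (O(r, x) = 7 - x*r = 7 - r*x)
y = 485/723 (y = -3 + 18578/5061 = -3 + 18578*(1/5061) = -3 + 2654/723 = 485/723 ≈ 0.67082)
1/(y + O(-269, 247)) = 1/(485/723 + (7 - 1*(-269)*247)) = 1/(485/723 + (7 + 66443)) = 1/(485/723 + 66450) = 1/(48043835/723) = 723/48043835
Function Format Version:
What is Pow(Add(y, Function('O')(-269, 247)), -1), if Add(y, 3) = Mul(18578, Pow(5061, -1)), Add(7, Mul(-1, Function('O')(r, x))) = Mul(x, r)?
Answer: Rational(723, 48043835) ≈ 1.5049e-5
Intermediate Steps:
Function('O')(r, x) = Add(7, Mul(-1, r, x)) (Function('O')(r, x) = Add(7, Mul(-1, Mul(x, r))) = Add(7, Mul(-1, Mul(r, x))) = Add(7, Mul(-1, r, x)))
y = Rational(485, 723) (y = Add(-3, Mul(18578, Pow(5061, -1))) = Add(-3, Mul(18578, Rational(1, 5061))) = Add(-3, Rational(2654, 723)) = Rational(485, 723) ≈ 0.67082)
Pow(Add(y, Function('O')(-269, 247)), -1) = Pow(Add(Rational(485, 723), Add(7, Mul(-1, -269, 247))), -1) = Pow(Add(Rational(485, 723), Add(7, 66443)), -1) = Pow(Add(Rational(485, 723), 66450), -1) = Pow(Rational(48043835, 723), -1) = Rational(723, 48043835)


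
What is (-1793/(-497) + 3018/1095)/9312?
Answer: 384809/563081120 ≈ 0.00068340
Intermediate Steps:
(-1793/(-497) + 3018/1095)/9312 = (-1793*(-1/497) + 3018*(1/1095))*(1/9312) = (1793/497 + 1006/365)*(1/9312) = (1154427/181405)*(1/9312) = 384809/563081120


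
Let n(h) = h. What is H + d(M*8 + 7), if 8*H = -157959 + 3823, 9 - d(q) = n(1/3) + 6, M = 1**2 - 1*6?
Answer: -57793/3 ≈ -19264.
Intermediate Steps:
M = -5 (M = 1 - 6 = -5)
d(q) = 8/3 (d(q) = 9 - (1/3 + 6) = 9 - 1*19/3 = 9 - 19/3 = 8/3)
H = -19267 (H = (-157959 + 3823)/8 = (1/8)*(-154136) = -19267)
H + d(M*8 + 7) = -19267 + 8/3 = -57793/3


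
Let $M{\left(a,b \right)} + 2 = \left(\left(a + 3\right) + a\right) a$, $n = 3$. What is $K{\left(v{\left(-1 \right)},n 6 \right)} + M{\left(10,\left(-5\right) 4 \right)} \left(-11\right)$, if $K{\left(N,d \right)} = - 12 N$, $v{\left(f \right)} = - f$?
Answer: $-2520$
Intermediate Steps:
$M{\left(a,b \right)} = -2 + a \left(3 + 2 a\right)$ ($M{\left(a,b \right)} = -2 + \left(\left(a + 3\right) + a\right) a = -2 + \left(\left(3 + a\right) + a\right) a = -2 + \left(3 + 2 a\right) a = -2 + a \left(3 + 2 a\right)$)
$K{\left(v{\left(-1 \right)},n 6 \right)} + M{\left(10,\left(-5\right) 4 \right)} \left(-11\right) = - 12 \left(\left(-1\right) \left(-1\right)\right) + \left(-2 + 2 \cdot 10^{2} + 3 \cdot 10\right) \left(-11\right) = \left(-12\right) 1 + \left(-2 + 2 \cdot 100 + 30\right) \left(-11\right) = -12 + \left(-2 + 200 + 30\right) \left(-11\right) = -12 + 228 \left(-11\right) = -12 - 2508 = -2520$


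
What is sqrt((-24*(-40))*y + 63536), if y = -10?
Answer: 4*sqrt(3371) ≈ 232.24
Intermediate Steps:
sqrt((-24*(-40))*y + 63536) = sqrt(-24*(-40)*(-10) + 63536) = sqrt(960*(-10) + 63536) = sqrt(-9600 + 63536) = sqrt(53936) = 4*sqrt(3371)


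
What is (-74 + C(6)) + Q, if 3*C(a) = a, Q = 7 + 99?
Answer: 34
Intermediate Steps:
Q = 106
C(a) = a/3
(-74 + C(6)) + Q = (-74 + (⅓)*6) + 106 = (-74 + 2) + 106 = -72 + 106 = 34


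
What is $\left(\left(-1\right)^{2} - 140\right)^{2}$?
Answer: $19321$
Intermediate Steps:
$\left(\left(-1\right)^{2} - 140\right)^{2} = \left(1 - 140\right)^{2} = \left(-139\right)^{2} = 19321$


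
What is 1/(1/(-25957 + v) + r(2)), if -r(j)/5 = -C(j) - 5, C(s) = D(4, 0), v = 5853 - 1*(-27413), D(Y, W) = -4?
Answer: 7309/36546 ≈ 0.19999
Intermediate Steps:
v = 33266 (v = 5853 + 27413 = 33266)
C(s) = -4
r(j) = 5 (r(j) = -5*(-1*(-4) - 5) = -5*(4 - 5) = -5*(-1) = 5)
1/(1/(-25957 + v) + r(2)) = 1/(1/(-25957 + 33266) + 5) = 1/(1/7309 + 5) = 1/(36546/7309) = 7309/36546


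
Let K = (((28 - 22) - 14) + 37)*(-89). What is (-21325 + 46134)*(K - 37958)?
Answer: -1005732051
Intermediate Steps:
K = -2581 (K = ((6 - 14) + 37)*(-89) = (-8 + 37)*(-89) = 29*(-89) = -2581)
(-21325 + 46134)*(K - 37958) = (-21325 + 46134)*(-2581 - 37958) = 24809*(-40539) = -1005732051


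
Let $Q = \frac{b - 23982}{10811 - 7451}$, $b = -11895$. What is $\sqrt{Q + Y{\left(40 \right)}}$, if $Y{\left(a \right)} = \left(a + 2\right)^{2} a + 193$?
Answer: $\frac{3 \sqrt{616244230}}{280} \approx 265.97$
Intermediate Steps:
$Y{\left(a \right)} = 193 + a \left(2 + a\right)^{2}$ ($Y{\left(a \right)} = \left(2 + a\right)^{2} a + 193 = a \left(2 + a\right)^{2} + 193 = 193 + a \left(2 + a\right)^{2}$)
$Q = - \frac{11959}{1120}$ ($Q = \frac{-11895 - 23982}{10811 - 7451} = - \frac{35877}{3360} = \left(-35877\right) \frac{1}{3360} = - \frac{11959}{1120} \approx -10.678$)
$\sqrt{Q + Y{\left(40 \right)}} = \sqrt{- \frac{11959}{1120} + \left(193 + 40 \left(2 + 40\right)^{2}\right)} = \sqrt{- \frac{11959}{1120} + \left(193 + 40 \cdot 42^{2}\right)} = \sqrt{- \frac{11959}{1120} + \left(193 + 40 \cdot 1764\right)} = \sqrt{- \frac{11959}{1120} + \left(193 + 70560\right)} = \sqrt{- \frac{11959}{1120} + 70753} = \sqrt{\frac{79231401}{1120}} = \frac{3 \sqrt{616244230}}{280}$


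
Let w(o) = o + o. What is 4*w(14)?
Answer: 112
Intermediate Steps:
w(o) = 2*o
4*w(14) = 4*(2*14) = 4*28 = 112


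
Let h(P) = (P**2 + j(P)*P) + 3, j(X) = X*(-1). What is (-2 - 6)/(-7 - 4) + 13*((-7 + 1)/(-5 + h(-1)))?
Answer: 437/11 ≈ 39.727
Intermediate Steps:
j(X) = -X
h(P) = 3 (h(P) = (P**2 + (-P)*P) + 3 = (P**2 - P**2) + 3 = 0 + 3 = 3)
(-2 - 6)/(-7 - 4) + 13*((-7 + 1)/(-5 + h(-1))) = (-2 - 6)/(-7 - 4) + 13*((-7 + 1)/(-5 + 3)) = -8/(-11) + 13*(-6/(-2)) = -8*(-1/11) + 13*(-6*(-1/2)) = 8/11 + 13*3 = 8/11 + 39 = 437/11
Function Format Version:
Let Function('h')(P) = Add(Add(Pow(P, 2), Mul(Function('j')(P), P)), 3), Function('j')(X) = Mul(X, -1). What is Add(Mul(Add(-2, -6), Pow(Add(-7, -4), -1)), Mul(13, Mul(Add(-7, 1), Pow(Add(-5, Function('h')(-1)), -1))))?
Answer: Rational(437, 11) ≈ 39.727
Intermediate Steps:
Function('j')(X) = Mul(-1, X)
Function('h')(P) = 3 (Function('h')(P) = Add(Add(Pow(P, 2), Mul(Mul(-1, P), P)), 3) = Add(Add(Pow(P, 2), Mul(-1, Pow(P, 2))), 3) = Add(0, 3) = 3)
Add(Mul(Add(-2, -6), Pow(Add(-7, -4), -1)), Mul(13, Mul(Add(-7, 1), Pow(Add(-5, Function('h')(-1)), -1)))) = Add(Mul(Add(-2, -6), Pow(Add(-7, -4), -1)), Mul(13, Mul(Add(-7, 1), Pow(Add(-5, 3), -1)))) = Add(Mul(-8, Pow(-11, -1)), Mul(13, Mul(-6, Pow(-2, -1)))) = Add(Mul(-8, Rational(-1, 11)), Mul(13, Mul(-6, Rational(-1, 2)))) = Add(Rational(8, 11), Mul(13, 3)) = Add(Rational(8, 11), 39) = Rational(437, 11)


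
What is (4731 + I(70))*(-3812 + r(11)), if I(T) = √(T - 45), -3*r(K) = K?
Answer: -54212992/3 ≈ -1.8071e+7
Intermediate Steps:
r(K) = -K/3
I(T) = √(-45 + T)
(4731 + I(70))*(-3812 + r(11)) = (4731 + √(-45 + 70))*(-3812 - ⅓*11) = (4731 + √25)*(-3812 - 11/3) = (4731 + 5)*(-11447/3) = 4736*(-11447/3) = -54212992/3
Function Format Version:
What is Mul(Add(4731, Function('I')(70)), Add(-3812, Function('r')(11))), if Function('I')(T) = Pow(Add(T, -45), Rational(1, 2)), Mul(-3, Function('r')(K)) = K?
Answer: Rational(-54212992, 3) ≈ -1.8071e+7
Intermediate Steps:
Function('r')(K) = Mul(Rational(-1, 3), K)
Function('I')(T) = Pow(Add(-45, T), Rational(1, 2))
Mul(Add(4731, Function('I')(70)), Add(-3812, Function('r')(11))) = Mul(Add(4731, Pow(Add(-45, 70), Rational(1, 2))), Add(-3812, Mul(Rational(-1, 3), 11))) = Mul(Add(4731, Pow(25, Rational(1, 2))), Add(-3812, Rational(-11, 3))) = Mul(Add(4731, 5), Rational(-11447, 3)) = Mul(4736, Rational(-11447, 3)) = Rational(-54212992, 3)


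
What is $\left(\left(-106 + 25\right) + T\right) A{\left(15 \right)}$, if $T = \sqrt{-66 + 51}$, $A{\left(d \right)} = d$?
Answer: $-1215 + 15 i \sqrt{15} \approx -1215.0 + 58.095 i$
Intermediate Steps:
$T = i \sqrt{15}$ ($T = \sqrt{-15} = i \sqrt{15} \approx 3.873 i$)
$\left(\left(-106 + 25\right) + T\right) A{\left(15 \right)} = \left(\left(-106 + 25\right) + i \sqrt{15}\right) 15 = \left(-81 + i \sqrt{15}\right) 15 = -1215 + 15 i \sqrt{15}$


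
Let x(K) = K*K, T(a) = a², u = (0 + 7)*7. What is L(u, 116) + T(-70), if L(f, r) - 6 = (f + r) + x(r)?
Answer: 18527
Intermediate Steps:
u = 49 (u = 7*7 = 49)
x(K) = K²
L(f, r) = 6 + f + r + r² (L(f, r) = 6 + ((f + r) + r²) = 6 + (f + r + r²) = 6 + f + r + r²)
L(u, 116) + T(-70) = (6 + 49 + 116 + 116²) + (-70)² = (6 + 49 + 116 + 13456) + 4900 = 13627 + 4900 = 18527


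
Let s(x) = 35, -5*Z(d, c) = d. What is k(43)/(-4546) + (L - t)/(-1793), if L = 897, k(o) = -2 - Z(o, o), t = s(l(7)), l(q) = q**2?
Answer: -19652429/40754890 ≈ -0.48221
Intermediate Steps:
Z(d, c) = -d/5
t = 35
k(o) = -2 + o/5 (k(o) = -2 - (-1)*o/5 = -2 + o/5)
k(43)/(-4546) + (L - t)/(-1793) = (-2 + (1/5)*43)/(-4546) + (897 - 1*35)/(-1793) = (-2 + 43/5)*(-1/4546) + (897 - 35)*(-1/1793) = (33/5)*(-1/4546) + 862*(-1/1793) = -33/22730 - 862/1793 = -19652429/40754890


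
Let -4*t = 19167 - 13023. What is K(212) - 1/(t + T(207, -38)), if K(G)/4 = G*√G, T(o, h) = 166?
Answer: 1/1370 + 1696*√53 ≈ 12347.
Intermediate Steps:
K(G) = 4*G^(3/2) (K(G) = 4*(G*√G) = 4*G^(3/2))
t = -1536 (t = -(19167 - 13023)/4 = -¼*6144 = -1536)
K(212) - 1/(t + T(207, -38)) = 4*212^(3/2) - 1/(-1536 + 166) = 4*(424*√53) - 1/(-1370) = 1696*√53 - 1*(-1/1370) = 1696*√53 + 1/1370 = 1/1370 + 1696*√53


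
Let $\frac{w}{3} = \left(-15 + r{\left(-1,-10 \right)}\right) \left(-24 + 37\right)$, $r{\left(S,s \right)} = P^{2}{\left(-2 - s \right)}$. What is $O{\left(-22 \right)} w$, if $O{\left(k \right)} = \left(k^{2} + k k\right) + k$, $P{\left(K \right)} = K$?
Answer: $1807806$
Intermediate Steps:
$r{\left(S,s \right)} = \left(-2 - s\right)^{2}$
$O{\left(k \right)} = k + 2 k^{2}$ ($O{\left(k \right)} = \left(k^{2} + k^{2}\right) + k = 2 k^{2} + k = k + 2 k^{2}$)
$w = 1911$ ($w = 3 \left(-15 + \left(2 - 10\right)^{2}\right) \left(-24 + 37\right) = 3 \left(-15 + \left(-8\right)^{2}\right) 13 = 3 \left(-15 + 64\right) 13 = 3 \cdot 49 \cdot 13 = 3 \cdot 637 = 1911$)
$O{\left(-22 \right)} w = - 22 \left(1 + 2 \left(-22\right)\right) 1911 = - 22 \left(1 - 44\right) 1911 = \left(-22\right) \left(-43\right) 1911 = 946 \cdot 1911 = 1807806$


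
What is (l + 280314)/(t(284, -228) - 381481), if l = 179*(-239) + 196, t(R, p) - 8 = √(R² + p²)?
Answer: -30229064939/48507172363 - 316972*√8290/48507172363 ≈ -0.62378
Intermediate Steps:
t(R, p) = 8 + √(R² + p²)
l = -42585 (l = -42781 + 196 = -42585)
(l + 280314)/(t(284, -228) - 381481) = (-42585 + 280314)/((8 + √(284² + (-228)²)) - 381481) = 237729/((8 + √(80656 + 51984)) - 381481) = 237729/((8 + √132640) - 381481) = 237729/((8 + 4*√8290) - 381481) = 237729/(-381473 + 4*√8290)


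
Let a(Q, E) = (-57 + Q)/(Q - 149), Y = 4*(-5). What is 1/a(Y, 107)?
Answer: 169/77 ≈ 2.1948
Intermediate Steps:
Y = -20
a(Q, E) = (-57 + Q)/(-149 + Q)
1/a(Y, 107) = 1/((-57 - 20)/(-149 - 20)) = 1/(-77/(-169)) = 1/(-1/169*(-77)) = 1/(77/169) = 169/77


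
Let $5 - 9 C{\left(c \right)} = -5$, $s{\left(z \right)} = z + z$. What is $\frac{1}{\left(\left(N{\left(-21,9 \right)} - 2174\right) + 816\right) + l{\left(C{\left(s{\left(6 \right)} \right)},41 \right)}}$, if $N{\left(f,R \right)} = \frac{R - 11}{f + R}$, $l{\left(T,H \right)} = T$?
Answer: $- \frac{18}{24421} \approx -0.00073707$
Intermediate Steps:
$s{\left(z \right)} = 2 z$
$C{\left(c \right)} = \frac{10}{9}$ ($C{\left(c \right)} = \frac{5}{9} - - \frac{5}{9} = \frac{5}{9} + \frac{5}{9} = \frac{10}{9}$)
$N{\left(f,R \right)} = \frac{-11 + R}{R + f}$
$\frac{1}{\left(\left(N{\left(-21,9 \right)} - 2174\right) + 816\right) + l{\left(C{\left(s{\left(6 \right)} \right)},41 \right)}} = \frac{1}{\left(\left(\frac{-11 + 9}{9 - 21} - 2174\right) + 816\right) + \frac{10}{9}} = \frac{1}{\left(\left(\frac{1}{-12} \left(-2\right) - 2174\right) + 816\right) + \frac{10}{9}} = \frac{1}{\left(\left(\left(- \frac{1}{12}\right) \left(-2\right) - 2174\right) + 816\right) + \frac{10}{9}} = \frac{1}{\left(\left(\frac{1}{6} - 2174\right) + 816\right) + \frac{10}{9}} = \frac{1}{\left(- \frac{13043}{6} + 816\right) + \frac{10}{9}} = \frac{1}{- \frac{8147}{6} + \frac{10}{9}} = \frac{1}{- \frac{24421}{18}} = - \frac{18}{24421}$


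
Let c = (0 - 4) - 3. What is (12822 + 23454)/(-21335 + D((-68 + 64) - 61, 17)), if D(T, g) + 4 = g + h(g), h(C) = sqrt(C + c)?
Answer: -128912812/75771279 - 6046*sqrt(10)/75771279 ≈ -1.7016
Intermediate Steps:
c = -7 (c = -4 - 3 = -7)
h(C) = sqrt(-7 + C) (h(C) = sqrt(C - 7) = sqrt(-7 + C))
D(T, g) = -4 + g + sqrt(-7 + g) (D(T, g) = -4 + (g + sqrt(-7 + g)) = -4 + g + sqrt(-7 + g))
(12822 + 23454)/(-21335 + D((-68 + 64) - 61, 17)) = (12822 + 23454)/(-21335 + (-4 + 17 + sqrt(-7 + 17))) = 36276/(-21335 + (-4 + 17 + sqrt(10))) = 36276/(-21335 + (13 + sqrt(10))) = 36276/(-21322 + sqrt(10))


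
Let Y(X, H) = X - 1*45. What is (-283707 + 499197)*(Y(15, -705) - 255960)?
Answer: -55163285100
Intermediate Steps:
Y(X, H) = -45 + X (Y(X, H) = X - 45 = -45 + X)
(-283707 + 499197)*(Y(15, -705) - 255960) = (-283707 + 499197)*((-45 + 15) - 255960) = 215490*(-30 - 255960) = 215490*(-255990) = -55163285100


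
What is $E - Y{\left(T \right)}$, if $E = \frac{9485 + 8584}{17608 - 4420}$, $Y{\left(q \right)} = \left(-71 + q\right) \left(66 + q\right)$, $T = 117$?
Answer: $- \frac{36999505}{4396} \approx -8416.6$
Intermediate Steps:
$E = \frac{6023}{4396}$ ($E = \frac{18069}{13188} = 18069 \cdot \frac{1}{13188} = \frac{6023}{4396} \approx 1.3701$)
$E - Y{\left(T \right)} = \frac{6023}{4396} - \left(-4686 + 117^{2} - 585\right) = \frac{6023}{4396} - \left(-4686 + 13689 - 585\right) = \frac{6023}{4396} - 8418 = - \frac{36999505}{4396}$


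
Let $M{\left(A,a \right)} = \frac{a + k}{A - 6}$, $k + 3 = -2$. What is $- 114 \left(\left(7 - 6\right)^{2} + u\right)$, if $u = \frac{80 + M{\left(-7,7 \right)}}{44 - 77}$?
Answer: $\frac{23142}{143} \approx 161.83$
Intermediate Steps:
$k = -5$ ($k = -3 - 2 = -5$)
$M{\left(A,a \right)} = \frac{-5 + a}{-6 + A}$ ($M{\left(A,a \right)} = \frac{a - 5}{A - 6} = \frac{-5 + a}{-6 + A}$)
$u = - \frac{346}{143}$ ($u = \frac{80 + \frac{-5 + 7}{-6 - 7}}{44 - 77} = \frac{80 + \frac{1}{-13} \cdot 2}{-33} = \left(80 - \frac{2}{13}\right) \left(- \frac{1}{33}\right) = \frac{1038}{13} \left(- \frac{1}{33}\right) = - \frac{346}{143} \approx -2.4196$)
$- 114 \left(\left(7 - 6\right)^{2} + u\right) = - 114 \left(\left(7 - 6\right)^{2} - \frac{346}{143}\right) = - 114 \left(1^{2} - \frac{346}{143}\right) = - 114 \left(1 - \frac{346}{143}\right) = \left(-114\right) \left(- \frac{203}{143}\right) = \frac{23142}{143}$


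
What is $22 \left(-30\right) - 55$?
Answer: $-715$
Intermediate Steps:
$22 \left(-30\right) - 55 = -660 - 55 = -715$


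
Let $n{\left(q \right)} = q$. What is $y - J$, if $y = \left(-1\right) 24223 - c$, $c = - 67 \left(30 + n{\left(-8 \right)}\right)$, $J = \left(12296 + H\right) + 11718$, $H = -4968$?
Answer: $-41795$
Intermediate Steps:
$J = 19046$ ($J = \left(12296 - 4968\right) + 11718 = 7328 + 11718 = 19046$)
$c = -1474$ ($c = - 67 \left(30 - 8\right) = \left(-67\right) 22 = -1474$)
$y = -22749$ ($y = \left(-1\right) 24223 - -1474 = -24223 + 1474 = -22749$)
$y - J = -22749 - 19046 = -41795$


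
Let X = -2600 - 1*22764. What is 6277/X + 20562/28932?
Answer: 28327367/61152604 ≈ 0.46322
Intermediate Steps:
X = -25364 (X = -2600 - 22764 = -25364)
6277/X + 20562/28932 = 6277/(-25364) + 20562/28932 = 6277*(-1/25364) + 20562*(1/28932) = -6277/25364 + 3427/4822 = 28327367/61152604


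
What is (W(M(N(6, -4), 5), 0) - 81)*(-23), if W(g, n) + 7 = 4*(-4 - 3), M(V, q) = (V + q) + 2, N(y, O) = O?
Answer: 2668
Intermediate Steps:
M(V, q) = 2 + V + q
W(g, n) = -35 (W(g, n) = -7 + 4*(-4 - 3) = -7 + 4*(-7) = -7 - 28 = -35)
(W(M(N(6, -4), 5), 0) - 81)*(-23) = (-35 - 81)*(-23) = -116*(-23) = 2668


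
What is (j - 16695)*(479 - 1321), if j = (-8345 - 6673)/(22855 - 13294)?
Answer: 44804479582/3187 ≈ 1.4059e+7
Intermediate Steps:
j = -5006/3187 (j = -15018/9561 = -15018*1/9561 = -5006/3187 ≈ -1.5708)
(j - 16695)*(479 - 1321) = (-5006/3187 - 16695)*(479 - 1321) = -53211971/3187*(-842) = 44804479582/3187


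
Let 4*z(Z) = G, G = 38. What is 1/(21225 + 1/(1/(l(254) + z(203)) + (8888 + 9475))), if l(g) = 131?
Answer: 5160005/109521106406 ≈ 4.7114e-5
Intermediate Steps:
z(Z) = 19/2 (z(Z) = (1/4)*38 = 19/2)
1/(21225 + 1/(1/(l(254) + z(203)) + (8888 + 9475))) = 1/(21225 + 1/(1/(131 + 19/2) + (8888 + 9475))) = 1/(21225 + 1/(1/(281/2) + 18363)) = 1/(21225 + 1/(2/281 + 18363)) = 1/(21225 + 1/(5160005/281)) = 1/(21225 + 281/5160005) = 1/(109521106406/5160005) = 5160005/109521106406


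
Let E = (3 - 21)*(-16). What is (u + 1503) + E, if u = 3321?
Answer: 5112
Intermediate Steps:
E = 288 (E = -18*(-16) = 288)
(u + 1503) + E = (3321 + 1503) + 288 = 4824 + 288 = 5112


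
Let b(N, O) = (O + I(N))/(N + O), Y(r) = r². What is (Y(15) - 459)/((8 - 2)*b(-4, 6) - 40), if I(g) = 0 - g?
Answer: 117/5 ≈ 23.400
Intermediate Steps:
I(g) = -g
b(N, O) = (O - N)/(N + O)
(Y(15) - 459)/((8 - 2)*b(-4, 6) - 40) = (15² - 459)/((8 - 2)*((6 - 1*(-4))/(-4 + 6)) - 40) = (225 - 459)/(6*((6 + 4)/2) - 40) = -234/(6*((½)*10) - 40) = -234/(6*5 - 40) = -234/(30 - 40) = -234/(-10) = -234*(-⅒) = 117/5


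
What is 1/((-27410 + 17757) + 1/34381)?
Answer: -34381/331879792 ≈ -0.00010359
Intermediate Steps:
1/((-27410 + 17757) + 1/34381) = 1/(-9653 + 1/34381) = 1/(-331879792/34381) = -34381/331879792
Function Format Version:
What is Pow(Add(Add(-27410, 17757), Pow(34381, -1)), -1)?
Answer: Rational(-34381, 331879792) ≈ -0.00010359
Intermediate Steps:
Pow(Add(Add(-27410, 17757), Pow(34381, -1)), -1) = Pow(Add(-9653, Rational(1, 34381)), -1) = Pow(Rational(-331879792, 34381), -1) = Rational(-34381, 331879792)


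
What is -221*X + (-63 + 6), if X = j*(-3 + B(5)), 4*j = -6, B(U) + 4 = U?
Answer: -720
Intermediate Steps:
B(U) = -4 + U
j = -3/2 (j = (¼)*(-6) = -3/2 ≈ -1.5000)
X = 3 (X = -3*(-3 + (-4 + 5))/2 = -3*(-3 + 1)/2 = -3/2*(-2) = 3)
-221*X + (-63 + 6) = -221*3 + (-63 + 6) = -663 - 57 = -720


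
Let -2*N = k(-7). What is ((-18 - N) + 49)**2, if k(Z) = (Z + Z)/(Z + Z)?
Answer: 3969/4 ≈ 992.25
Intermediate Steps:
k(Z) = 1 (k(Z) = (2*Z)/((2*Z)) = (2*Z)*(1/(2*Z)) = 1)
N = -1/2 (N = -1/2*1 = -1/2 ≈ -0.50000)
((-18 - N) + 49)**2 = ((-18 - 1*(-1/2)) + 49)**2 = ((-18 + 1/2) + 49)**2 = (-35/2 + 49)**2 = (63/2)**2 = 3969/4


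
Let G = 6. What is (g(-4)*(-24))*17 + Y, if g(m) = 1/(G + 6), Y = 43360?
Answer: 43326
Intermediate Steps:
g(m) = 1/12 (g(m) = 1/(6 + 6) = 1/12)
(g(-4)*(-24))*17 + Y = ((1/12)*(-24))*17 + 43360 = -2*17 + 43360 = -34 + 43360 = 43326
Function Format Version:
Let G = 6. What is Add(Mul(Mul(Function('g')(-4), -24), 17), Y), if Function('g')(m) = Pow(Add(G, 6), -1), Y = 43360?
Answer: 43326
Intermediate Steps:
Function('g')(m) = Rational(1, 12) (Function('g')(m) = Pow(Add(6, 6), -1) = Pow(12, -1) = Rational(1, 12))
Add(Mul(Mul(Function('g')(-4), -24), 17), Y) = Add(Mul(Mul(Rational(1, 12), -24), 17), 43360) = Add(Mul(-2, 17), 43360) = Add(-34, 43360) = 43326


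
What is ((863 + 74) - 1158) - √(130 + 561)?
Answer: -221 - √691 ≈ -247.29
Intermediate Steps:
((863 + 74) - 1158) - √(130 + 561) = (937 - 1158) - √691 = -221 - √691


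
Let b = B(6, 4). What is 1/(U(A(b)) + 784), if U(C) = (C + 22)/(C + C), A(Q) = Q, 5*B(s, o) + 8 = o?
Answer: 4/3083 ≈ 0.0012974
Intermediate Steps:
B(s, o) = -8/5 + o/5
b = -4/5 (b = -8/5 + (1/5)*4 = -8/5 + 4/5 = -4/5 ≈ -0.80000)
U(C) = (22 + C)/(2*C) (U(C) = (22 + C)/((2*C)) = (22 + C)*(1/(2*C)) = (22 + C)/(2*C))
1/(U(A(b)) + 784) = 1/((22 - 4/5)/(2*(-4/5)) + 784) = 1/((1/2)*(-5/4)*(106/5) + 784) = 1/(-53/4 + 784) = 1/(3083/4) = 4/3083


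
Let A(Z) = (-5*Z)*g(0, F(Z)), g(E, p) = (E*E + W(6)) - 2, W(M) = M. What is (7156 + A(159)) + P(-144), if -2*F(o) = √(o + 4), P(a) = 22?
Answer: 3998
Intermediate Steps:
F(o) = -√(4 + o)/2 (F(o) = -√(o + 4)/2 = -√(4 + o)/2)
g(E, p) = 4 + E² (g(E, p) = (E*E + 6) - 2 = (E² + 6) - 2 = (6 + E²) - 2 = 4 + E²)
A(Z) = -20*Z (A(Z) = (-5*Z)*(4 + 0²) = (-5*Z)*(4 + 0) = -5*Z*4 = -20*Z)
(7156 + A(159)) + P(-144) = (7156 - 20*159) + 22 = (7156 - 3180) + 22 = 3976 + 22 = 3998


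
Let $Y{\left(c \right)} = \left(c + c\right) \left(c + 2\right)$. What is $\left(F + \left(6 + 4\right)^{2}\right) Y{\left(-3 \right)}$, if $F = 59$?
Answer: $954$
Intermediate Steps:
$Y{\left(c \right)} = 2 c \left(2 + c\right)$
$\left(F + \left(6 + 4\right)^{2}\right) Y{\left(-3 \right)} = \left(59 + \left(6 + 4\right)^{2}\right) 2 \left(-3\right) \left(2 - 3\right) = \left(59 + 10^{2}\right) 2 \left(-3\right) \left(-1\right) = \left(59 + 100\right) 6 = 159 \cdot 6 = 954$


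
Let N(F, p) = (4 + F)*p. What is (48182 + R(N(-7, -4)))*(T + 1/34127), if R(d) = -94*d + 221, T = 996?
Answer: 1606900556575/34127 ≈ 4.7086e+7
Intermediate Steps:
N(F, p) = p*(4 + F)
R(d) = 221 - 94*d
(48182 + R(N(-7, -4)))*(T + 1/34127) = (48182 + (221 - (-376)*(4 - 7)))*(996 + 1/34127) = (48182 + (221 - (-376)*(-3)))*(996 + 1/34127) = (48182 + (221 - 94*12))*(33990493/34127) = (48182 + (221 - 1128))*(33990493/34127) = (48182 - 907)*(33990493/34127) = 47275*(33990493/34127) = 1606900556575/34127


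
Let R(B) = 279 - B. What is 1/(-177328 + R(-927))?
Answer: -1/176122 ≈ -5.6779e-6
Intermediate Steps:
1/(-177328 + R(-927)) = 1/(-177328 + (279 - 1*(-927))) = 1/(-177328 + (279 + 927)) = 1/(-177328 + 1206) = 1/(-176122) = -1/176122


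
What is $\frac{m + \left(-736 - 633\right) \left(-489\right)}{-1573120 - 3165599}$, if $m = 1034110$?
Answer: $- \frac{1703551}{4738719} \approx -0.3595$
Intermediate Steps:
$\frac{m + \left(-736 - 633\right) \left(-489\right)}{-1573120 - 3165599} = \frac{1034110 + \left(-736 - 633\right) \left(-489\right)}{-1573120 - 3165599} = \frac{1034110 - -669441}{-4738719} = \left(1034110 + 669441\right) \left(- \frac{1}{4738719}\right) = 1703551 \left(- \frac{1}{4738719}\right) = - \frac{1703551}{4738719}$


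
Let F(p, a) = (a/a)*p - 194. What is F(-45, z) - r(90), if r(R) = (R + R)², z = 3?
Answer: -32639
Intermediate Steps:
F(p, a) = -194 + p (F(p, a) = 1*p - 194 = p - 194 = -194 + p)
r(R) = 4*R² (r(R) = (2*R)² = 4*R²)
F(-45, z) - r(90) = (-194 - 45) - 4*90² = -239 - 4*8100 = -239 - 1*32400 = -239 - 32400 = -32639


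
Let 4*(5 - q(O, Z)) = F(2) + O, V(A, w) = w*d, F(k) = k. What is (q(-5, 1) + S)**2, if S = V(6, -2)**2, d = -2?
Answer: 7569/16 ≈ 473.06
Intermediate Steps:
V(A, w) = -2*w (V(A, w) = w*(-2) = -2*w)
q(O, Z) = 9/2 - O/4 (q(O, Z) = 5 - (2 + O)/4 = 5 + (-1/2 - O/4) = 9/2 - O/4)
S = 16 (S = (-2*(-2))**2 = 4**2 = 16)
(q(-5, 1) + S)**2 = ((9/2 - 1/4*(-5)) + 16)**2 = ((9/2 + 5/4) + 16)**2 = (23/4 + 16)**2 = (87/4)**2 = 7569/16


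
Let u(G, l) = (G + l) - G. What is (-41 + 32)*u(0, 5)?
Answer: -45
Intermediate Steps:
u(G, l) = l
(-41 + 32)*u(0, 5) = (-41 + 32)*5 = -9*5 = -45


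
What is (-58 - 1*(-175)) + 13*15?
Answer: 312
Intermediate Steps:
(-58 - 1*(-175)) + 13*15 = (-58 + 175) + 195 = 117 + 195 = 312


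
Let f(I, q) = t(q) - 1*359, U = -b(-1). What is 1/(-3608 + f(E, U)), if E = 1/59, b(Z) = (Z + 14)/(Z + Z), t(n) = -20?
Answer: -1/3987 ≈ -0.00025081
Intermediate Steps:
b(Z) = (14 + Z)/(2*Z) (b(Z) = (14 + Z)/((2*Z)) = (14 + Z)*(1/(2*Z)) = (14 + Z)/(2*Z))
U = 13/2 (U = -(14 - 1)/(2*(-1)) = -(-1)*13/2 = -1*(-13/2) = 13/2 ≈ 6.5000)
E = 1/59 ≈ 0.016949
f(I, q) = -379 (f(I, q) = -20 - 1*359 = -20 - 359 = -379)
1/(-3608 + f(E, U)) = 1/(-3608 - 379) = 1/(-3987) = -1/3987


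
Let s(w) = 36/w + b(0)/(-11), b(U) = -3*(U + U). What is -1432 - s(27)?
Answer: -4300/3 ≈ -1433.3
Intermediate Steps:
b(U) = -6*U
s(w) = 36/w (s(w) = 36/w - 6*0/(-11) = 36/w + 0*(-1/11) = 36/w + 0 = 36/w)
-1432 - s(27) = -1432 - 36/27 = -1432 - 1*4/3 = -1432 - 4/3 = -4300/3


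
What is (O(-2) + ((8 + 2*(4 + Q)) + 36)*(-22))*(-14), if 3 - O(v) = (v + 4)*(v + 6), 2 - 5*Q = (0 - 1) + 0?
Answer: 82278/5 ≈ 16456.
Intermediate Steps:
Q = 3/5 (Q = 2/5 - ((0 - 1) + 0)/5 = 2/5 - (-1 + 0)/5 = 2/5 - 1/5*(-1) = 2/5 + 1/5 = 3/5 ≈ 0.60000)
O(v) = 3 - (4 + v)*(6 + v) (O(v) = 3 - (v + 4)*(v + 6) = 3 - (4 + v)*(6 + v))
(O(-2) + ((8 + 2*(4 + Q)) + 36)*(-22))*(-14) = ((-21 - 1*(-2)**2 - 10*(-2)) + ((8 + 2*(4 + 3/5)) + 36)*(-22))*(-14) = ((-21 - 1*4 + 20) + ((8 + 2*(23/5)) + 36)*(-22))*(-14) = ((-21 - 4 + 20) + ((8 + 46/5) + 36)*(-22))*(-14) = (-5 + (86/5 + 36)*(-22))*(-14) = (-5 + (266/5)*(-22))*(-14) = (-5 - 5852/5)*(-14) = -5877/5*(-14) = 82278/5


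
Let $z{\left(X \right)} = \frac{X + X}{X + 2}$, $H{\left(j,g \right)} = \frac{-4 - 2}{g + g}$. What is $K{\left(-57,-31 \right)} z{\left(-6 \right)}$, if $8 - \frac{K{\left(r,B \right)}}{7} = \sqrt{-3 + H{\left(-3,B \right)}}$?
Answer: $168 - \frac{63 i \sqrt{310}}{31} \approx 168.0 - 35.782 i$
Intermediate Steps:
$H{\left(j,g \right)} = - \frac{3}{g}$ ($H{\left(j,g \right)} = - \frac{6}{2 g} = - 6 \frac{1}{2 g} = - \frac{3}{g}$)
$K{\left(r,B \right)} = 56 - 7 \sqrt{-3 - \frac{3}{B}}$
$z{\left(X \right)} = \frac{2 X}{2 + X}$
$K{\left(-57,-31 \right)} z{\left(-6 \right)} = \left(56 - 7 \sqrt{3} \sqrt{- \frac{1 - 31}{-31}}\right) 2 \left(-6\right) \frac{1}{2 - 6} = \left(56 - 7 \sqrt{3} \sqrt{\left(-1\right) \left(- \frac{1}{31}\right) \left(-30\right)}\right) 2 \left(-6\right) \frac{1}{-4} = \left(56 - 7 \sqrt{3} \sqrt{- \frac{30}{31}}\right) 2 \left(-6\right) \left(- \frac{1}{4}\right) = \left(56 - 7 \sqrt{3} \frac{i \sqrt{930}}{31}\right) 3 = \left(56 - \frac{21 i \sqrt{310}}{31}\right) 3 = 168 - \frac{63 i \sqrt{310}}{31}$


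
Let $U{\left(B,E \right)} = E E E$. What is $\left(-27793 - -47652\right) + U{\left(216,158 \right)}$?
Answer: $3964171$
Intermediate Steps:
$U{\left(B,E \right)} = E^{3}$ ($U{\left(B,E \right)} = E^{2} E = E^{3}$)
$\left(-27793 - -47652\right) + U{\left(216,158 \right)} = \left(-27793 - -47652\right) + 158^{3} = \left(-27793 + 47652\right) + 3944312 = 19859 + 3944312 = 3964171$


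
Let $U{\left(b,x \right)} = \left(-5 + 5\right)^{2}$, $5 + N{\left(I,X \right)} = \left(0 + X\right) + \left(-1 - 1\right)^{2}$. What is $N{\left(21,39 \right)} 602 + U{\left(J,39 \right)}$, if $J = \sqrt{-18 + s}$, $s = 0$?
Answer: $22876$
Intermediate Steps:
$N{\left(I,X \right)} = -1 + X$ ($N{\left(I,X \right)} = -5 + \left(\left(0 + X\right) + \left(-1 - 1\right)^{2}\right) = -5 + \left(X + \left(-2\right)^{2}\right) = -5 + \left(X + 4\right) = -5 + \left(4 + X\right) = -1 + X$)
$J = 3 i \sqrt{2}$ ($J = \sqrt{-18 + 0} = \sqrt{-18} = 3 i \sqrt{2} \approx 4.2426 i$)
$U{\left(b,x \right)} = 0$ ($U{\left(b,x \right)} = 0^{2} = 0$)
$N{\left(21,39 \right)} 602 + U{\left(J,39 \right)} = \left(-1 + 39\right) 602 + 0 = 38 \cdot 602 + 0 = 22876 + 0 = 22876$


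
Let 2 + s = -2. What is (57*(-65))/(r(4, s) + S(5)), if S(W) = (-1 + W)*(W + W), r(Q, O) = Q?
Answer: -3705/44 ≈ -84.205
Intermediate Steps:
s = -4 (s = -2 - 2 = -4)
S(W) = 2*W*(-1 + W) (S(W) = (-1 + W)*(2*W) = 2*W*(-1 + W))
(57*(-65))/(r(4, s) + S(5)) = (57*(-65))/(4 + 2*5*(-1 + 5)) = -3705/(4 + 2*5*4) = -3705/(4 + 40) = -3705/44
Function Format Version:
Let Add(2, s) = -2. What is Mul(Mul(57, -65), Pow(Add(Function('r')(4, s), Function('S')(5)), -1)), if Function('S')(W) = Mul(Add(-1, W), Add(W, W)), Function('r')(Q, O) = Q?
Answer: Rational(-3705, 44) ≈ -84.205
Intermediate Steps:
s = -4 (s = Add(-2, -2) = -4)
Function('S')(W) = Mul(2, W, Add(-1, W)) (Function('S')(W) = Mul(Add(-1, W), Mul(2, W)) = Mul(2, W, Add(-1, W)))
Mul(Mul(57, -65), Pow(Add(Function('r')(4, s), Function('S')(5)), -1)) = Mul(Mul(57, -65), Pow(Add(4, Mul(2, 5, Add(-1, 5))), -1)) = Mul(-3705, Pow(Add(4, Mul(2, 5, 4)), -1)) = Mul(-3705, Pow(Add(4, 40), -1)) = Mul(-3705, Pow(44, -1)) = Mul(-3705, Rational(1, 44)) = Rational(-3705, 44)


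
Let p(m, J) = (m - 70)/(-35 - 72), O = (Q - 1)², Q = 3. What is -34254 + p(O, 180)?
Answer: -3665112/107 ≈ -34253.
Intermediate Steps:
O = 4 (O = (3 - 1)² = 2² = 4)
p(m, J) = 70/107 - m/107 (p(m, J) = (-70 + m)/(-107) = (-70 + m)*(-1/107) = 70/107 - m/107)
-34254 + p(O, 180) = -34254 + (70/107 - 1/107*4) = -34254 + (70/107 - 4/107) = -34254 + 66/107 = -3665112/107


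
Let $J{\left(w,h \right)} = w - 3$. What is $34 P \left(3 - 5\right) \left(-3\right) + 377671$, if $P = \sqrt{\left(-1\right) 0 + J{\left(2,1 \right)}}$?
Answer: $377671 + 204 i \approx 3.7767 \cdot 10^{5} + 204.0 i$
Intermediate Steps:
$J{\left(w,h \right)} = -3 + w$
$P = i$ ($P = \sqrt{\left(-1\right) 0 + \left(-3 + 2\right)} = \sqrt{0 - 1} = \sqrt{-1} = i \approx 1.0 i$)
$34 P \left(3 - 5\right) \left(-3\right) + 377671 = 34 i \left(3 - 5\right) \left(-3\right) + 377671 = 34 i \left(-2\right) \left(-3\right) + 377671 = 34 \left(- 2 i\right) \left(-3\right) + 377671 = - 68 i \left(-3\right) + 377671 = 204 i + 377671 = 377671 + 204 i$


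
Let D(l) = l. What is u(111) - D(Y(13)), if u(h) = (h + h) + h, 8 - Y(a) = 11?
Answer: 336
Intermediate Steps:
Y(a) = -3 (Y(a) = 8 - 1*11 = 8 - 11 = -3)
u(h) = 3*h (u(h) = 2*h + h = 3*h)
u(111) - D(Y(13)) = 3*111 - 1*(-3) = 333 + 3 = 336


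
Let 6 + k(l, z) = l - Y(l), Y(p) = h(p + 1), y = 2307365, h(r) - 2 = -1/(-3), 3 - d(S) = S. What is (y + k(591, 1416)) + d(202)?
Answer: 6923246/3 ≈ 2.3077e+6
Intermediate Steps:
d(S) = 3 - S
h(r) = 7/3 (h(r) = 2 - 1/(-3) = 2 - 1*(-1/3) = 2 + 1/3 = 7/3)
Y(p) = 7/3
k(l, z) = -25/3 + l (k(l, z) = -6 + (l - 1*7/3) = -6 + (l - 7/3) = -6 + (-7/3 + l) = -25/3 + l)
(y + k(591, 1416)) + d(202) = (2307365 + (-25/3 + 591)) + (3 - 1*202) = (2307365 + 1748/3) + (3 - 202) = 6923843/3 - 199 = 6923246/3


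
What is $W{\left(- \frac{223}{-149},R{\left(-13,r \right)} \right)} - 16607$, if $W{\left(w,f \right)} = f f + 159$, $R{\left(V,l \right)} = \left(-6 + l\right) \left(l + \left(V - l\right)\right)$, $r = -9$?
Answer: $21577$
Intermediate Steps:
$R{\left(V,l \right)} = V \left(-6 + l\right)$ ($R{\left(V,l \right)} = \left(-6 + l\right) V = V \left(-6 + l\right)$)
$W{\left(w,f \right)} = 159 + f^{2}$ ($W{\left(w,f \right)} = f^{2} + 159 = 159 + f^{2}$)
$W{\left(- \frac{223}{-149},R{\left(-13,r \right)} \right)} - 16607 = \left(159 + \left(- 13 \left(-6 - 9\right)\right)^{2}\right) - 16607 = \left(159 + \left(\left(-13\right) \left(-15\right)\right)^{2}\right) - 16607 = \left(159 + 195^{2}\right) - 16607 = \left(159 + 38025\right) - 16607 = 38184 - 16607 = 21577$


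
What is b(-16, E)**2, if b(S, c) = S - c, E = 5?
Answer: 441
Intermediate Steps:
b(-16, E)**2 = (-16 - 1*5)**2 = (-16 - 5)**2 = (-21)**2 = 441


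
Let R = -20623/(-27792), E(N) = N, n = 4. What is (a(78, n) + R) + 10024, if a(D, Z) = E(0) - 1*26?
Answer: 277885039/27792 ≈ 9998.7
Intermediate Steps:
a(D, Z) = -26 (a(D, Z) = 0 - 1*26 = 0 - 26 = -26)
R = 20623/27792 (R = -20623*(-1/27792) = 20623/27792 ≈ 0.74205)
(a(78, n) + R) + 10024 = (-26 + 20623/27792) + 10024 = -701969/27792 + 10024 = 277885039/27792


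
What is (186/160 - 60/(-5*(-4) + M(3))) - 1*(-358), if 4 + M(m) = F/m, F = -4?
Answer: 312463/880 ≈ 355.07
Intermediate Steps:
M(m) = -4 - 4/m
(186/160 - 60/(-5*(-4) + M(3))) - 1*(-358) = (186/160 - 60/(-5*(-4) + (-4 - 4/3))) - 1*(-358) = (186*(1/160) - 60/(20 + (-4 - 4*1/3))) + 358 = (93/80 - 60/(20 + (-4 - 4/3))) + 358 = (93/80 - 60/(20 - 16/3)) + 358 = (93/80 - 60/44/3) + 358 = (93/80 - 60*3/44) + 358 = (93/80 - 45/11) + 358 = -2577/880 + 358 = 312463/880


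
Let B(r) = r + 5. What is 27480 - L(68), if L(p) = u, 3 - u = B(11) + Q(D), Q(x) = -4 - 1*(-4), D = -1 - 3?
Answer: 27493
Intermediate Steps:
D = -4
B(r) = 5 + r
Q(x) = 0 (Q(x) = -4 + 4 = 0)
u = -13 (u = 3 - ((5 + 11) + 0) = 3 - (16 + 0) = 3 - 1*16 = 3 - 16 = -13)
L(p) = -13
27480 - L(68) = 27480 - 1*(-13) = 27480 + 13 = 27493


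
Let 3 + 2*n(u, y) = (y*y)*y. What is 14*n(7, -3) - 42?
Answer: -252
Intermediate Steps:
n(u, y) = -3/2 + y³/2 (n(u, y) = -3/2 + ((y*y)*y)/2 = -3/2 + (y²*y)/2 = -3/2 + y³/2)
14*n(7, -3) - 42 = 14*(-3/2 + (½)*(-3)³) - 42 = 14*(-3/2 + (½)*(-27)) - 42 = 14*(-3/2 - 27/2) - 42 = 14*(-15) - 42 = -210 - 42 = -252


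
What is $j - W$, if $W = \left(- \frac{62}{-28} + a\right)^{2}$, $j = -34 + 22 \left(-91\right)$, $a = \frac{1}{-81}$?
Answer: $- \frac{2624441425}{1285956} \approx -2040.8$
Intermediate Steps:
$a = - \frac{1}{81} \approx -0.012346$
$j = -2036$ ($j = -34 - 2002 = -2036$)
$W = \frac{6235009}{1285956}$ ($W = \left(- \frac{62}{-28} - \frac{1}{81}\right)^{2} = \left(\left(-62\right) \left(- \frac{1}{28}\right) - \frac{1}{81}\right)^{2} = \left(\frac{31}{14} - \frac{1}{81}\right)^{2} = \left(\frac{2497}{1134}\right)^{2} = \frac{6235009}{1285956} \approx 4.8485$)
$j - W = -2036 - \frac{6235009}{1285956} = - \frac{2624441425}{1285956}$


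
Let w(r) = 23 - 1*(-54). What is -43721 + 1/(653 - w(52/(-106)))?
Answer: -25183295/576 ≈ -43721.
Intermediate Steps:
w(r) = 77 (w(r) = 23 + 54 = 77)
-43721 + 1/(653 - w(52/(-106))) = -43721 + 1/(653 - 1*77) = -43721 + 1/(653 - 77) = -43721 + 1/576 = -25183295/576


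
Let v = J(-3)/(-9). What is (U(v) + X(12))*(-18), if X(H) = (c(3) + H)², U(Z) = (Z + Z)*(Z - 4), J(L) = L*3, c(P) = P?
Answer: -3942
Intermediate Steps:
J(L) = 3*L
v = 1 (v = (3*(-3))/(-9) = -9*(-⅑) = 1)
U(Z) = 2*Z*(-4 + Z) (U(Z) = (2*Z)*(-4 + Z) = 2*Z*(-4 + Z))
X(H) = (3 + H)²
(U(v) + X(12))*(-18) = (2*1*(-4 + 1) + (3 + 12)²)*(-18) = (2*1*(-3) + 15²)*(-18) = (-6 + 225)*(-18) = 219*(-18) = -3942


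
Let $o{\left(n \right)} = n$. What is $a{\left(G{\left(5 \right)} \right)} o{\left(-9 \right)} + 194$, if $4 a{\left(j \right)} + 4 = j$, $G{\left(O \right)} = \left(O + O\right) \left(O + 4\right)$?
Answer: $\frac{1}{2} \approx 0.5$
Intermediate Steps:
$G{\left(O \right)} = 2 O \left(4 + O\right)$
$a{\left(j \right)} = -1 + \frac{j}{4}$
$a{\left(G{\left(5 \right)} \right)} o{\left(-9 \right)} + 194 = \left(-1 + \frac{2 \cdot 5 \left(4 + 5\right)}{4}\right) \left(-9\right) + 194 = \left(-1 + \frac{2 \cdot 5 \cdot 9}{4}\right) \left(-9\right) + 194 = \left(-1 + \frac{1}{4} \cdot 90\right) \left(-9\right) + 194 = \left(-1 + \frac{45}{2}\right) \left(-9\right) + 194 = \frac{43}{2} \left(-9\right) + 194 = - \frac{387}{2} + 194 = \frac{1}{2}$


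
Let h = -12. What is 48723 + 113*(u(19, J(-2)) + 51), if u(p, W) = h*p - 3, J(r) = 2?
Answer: 28383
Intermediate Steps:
u(p, W) = -3 - 12*p (u(p, W) = -12*p - 3 = -3 - 12*p)
48723 + 113*(u(19, J(-2)) + 51) = 48723 + 113*((-3 - 12*19) + 51) = 48723 + 113*((-3 - 228) + 51) = 48723 + 113*(-231 + 51) = 48723 + 113*(-180) = 48723 - 20340 = 28383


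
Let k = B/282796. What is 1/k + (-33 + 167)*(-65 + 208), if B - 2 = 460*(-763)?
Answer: 3362578820/175489 ≈ 19161.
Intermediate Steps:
B = -350978 (B = 2 + 460*(-763) = 2 - 350980 = -350978)
k = -175489/141398 (k = -350978/282796 = -350978*1/282796 = -175489/141398 ≈ -1.2411)
1/k + (-33 + 167)*(-65 + 208) = 1/(-175489/141398) + (-33 + 167)*(-65 + 208) = -141398/175489 + 134*143 = -141398/175489 + 19162 = 3362578820/175489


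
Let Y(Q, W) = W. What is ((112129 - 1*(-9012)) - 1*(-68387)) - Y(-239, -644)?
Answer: 190172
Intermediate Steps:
((112129 - 1*(-9012)) - 1*(-68387)) - Y(-239, -644) = ((112129 - 1*(-9012)) - 1*(-68387)) - 1*(-644) = ((112129 + 9012) + 68387) + 644 = (121141 + 68387) + 644 = 189528 + 644 = 190172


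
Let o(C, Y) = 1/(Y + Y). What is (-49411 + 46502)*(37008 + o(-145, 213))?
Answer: -45861574781/426 ≈ -1.0766e+8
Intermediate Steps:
o(C, Y) = 1/(2*Y)
(-49411 + 46502)*(37008 + o(-145, 213)) = (-49411 + 46502)*(37008 + (½)/213) = -2909*(37008 + (½)*(1/213)) = -2909*(37008 + 1/426) = -2909*15765409/426 = -45861574781/426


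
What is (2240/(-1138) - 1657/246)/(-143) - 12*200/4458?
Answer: -7101276521/14872097526 ≈ -0.47749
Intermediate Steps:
(2240/(-1138) - 1657/246)/(-143) - 12*200/4458 = (2240*(-1/1138) - 1657*1/246)*(-1/143) - 2400*1/4458 = (-1120/569 - 1657/246)*(-1/143) - 400/743 = -1218353/139974*(-1/143) - 400/743 = 1218353/20016282 - 400/743 = -7101276521/14872097526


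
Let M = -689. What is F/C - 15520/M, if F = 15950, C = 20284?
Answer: 14808965/635258 ≈ 23.312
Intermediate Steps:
F/C - 15520/M = 15950/20284 - 15520/(-689) = 15950*(1/20284) - 15520*(-1/689) = 725/922 + 15520/689 = 14808965/635258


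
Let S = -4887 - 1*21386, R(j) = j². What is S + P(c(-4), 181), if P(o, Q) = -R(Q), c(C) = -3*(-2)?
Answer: -59034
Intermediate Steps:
c(C) = 6
P(o, Q) = -Q²
S = -26273 (S = -4887 - 21386 = -26273)
S + P(c(-4), 181) = -26273 - 1*181² = -26273 - 1*32761 = -26273 - 32761 = -59034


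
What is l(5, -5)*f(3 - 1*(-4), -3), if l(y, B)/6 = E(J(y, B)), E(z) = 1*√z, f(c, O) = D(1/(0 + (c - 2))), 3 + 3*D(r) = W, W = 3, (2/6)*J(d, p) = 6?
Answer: 0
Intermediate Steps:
J(d, p) = 18 (J(d, p) = 3*6 = 18)
D(r) = 0 (D(r) = -1 + (⅓)*3 = -1 + 1 = 0)
f(c, O) = 0
E(z) = √z
l(y, B) = 18*√2 (l(y, B) = 6*√18 = 6*(3*√2) = 18*√2)
l(5, -5)*f(3 - 1*(-4), -3) = (18*√2)*0 = 0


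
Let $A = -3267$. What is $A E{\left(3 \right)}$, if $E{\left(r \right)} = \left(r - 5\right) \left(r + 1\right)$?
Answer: $26136$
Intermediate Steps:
$E{\left(r \right)} = \left(1 + r\right) \left(-5 + r\right)$ ($E{\left(r \right)} = \left(-5 + r\right) \left(1 + r\right) = \left(1 + r\right) \left(-5 + r\right)$)
$A E{\left(3 \right)} = - 3267 \left(-5 + 3^{2} - 12\right) = - 3267 \left(-5 + 9 - 12\right) = \left(-3267\right) \left(-8\right) = 26136$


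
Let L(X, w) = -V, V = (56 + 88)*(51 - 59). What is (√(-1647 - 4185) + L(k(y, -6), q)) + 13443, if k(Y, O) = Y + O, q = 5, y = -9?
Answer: 14595 + 54*I*√2 ≈ 14595.0 + 76.368*I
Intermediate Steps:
k(Y, O) = O + Y
V = -1152 (V = 144*(-8) = -1152)
L(X, w) = 1152 (L(X, w) = -1*(-1152) = 1152)
(√(-1647 - 4185) + L(k(y, -6), q)) + 13443 = (√(-1647 - 4185) + 1152) + 13443 = (√(-5832) + 1152) + 13443 = (54*I*√2 + 1152) + 13443 = (1152 + 54*I*√2) + 13443 = 14595 + 54*I*√2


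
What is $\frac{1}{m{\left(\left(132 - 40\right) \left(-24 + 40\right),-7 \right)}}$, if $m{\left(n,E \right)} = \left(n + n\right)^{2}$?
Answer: $\frac{1}{8667136} \approx 1.1538 \cdot 10^{-7}$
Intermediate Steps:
$m{\left(n,E \right)} = 4 n^{2}$ ($m{\left(n,E \right)} = \left(2 n\right)^{2} = 4 n^{2}$)
$\frac{1}{m{\left(\left(132 - 40\right) \left(-24 + 40\right),-7 \right)}} = \frac{1}{4 \left(\left(132 - 40\right) \left(-24 + 40\right)\right)^{2}} = \frac{1}{4 \left(92 \cdot 16\right)^{2}} = \frac{1}{4 \cdot 1472^{2}} = \frac{1}{4 \cdot 2166784} = \frac{1}{8667136}$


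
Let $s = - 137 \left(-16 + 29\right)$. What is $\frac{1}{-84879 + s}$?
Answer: $- \frac{1}{86660} \approx -1.1539 \cdot 10^{-5}$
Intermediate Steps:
$s = -1781$ ($s = \left(-137\right) 13 = -1781$)
$\frac{1}{-84879 + s} = \frac{1}{-84879 - 1781} = \frac{1}{-86660} = - \frac{1}{86660}$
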